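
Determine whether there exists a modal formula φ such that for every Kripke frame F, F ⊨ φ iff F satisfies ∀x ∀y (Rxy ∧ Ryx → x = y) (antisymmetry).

Not definable by any modal formula

Any modally definable frame class is closed under surjective bounded morphisms.
The 8-cycle (worlds s,t,u,v,w,x,y,z with s→t→u→v→w→x→y→z→s) is antisymmetric. Sending even-indexed worlds to a and odd-indexed worlds to b is a surjective bounded morphism onto the two-world frame with a↔b, which is not antisymmetric.
So no modal formula (or set of formulas) defines exactly the antisymmetric frames.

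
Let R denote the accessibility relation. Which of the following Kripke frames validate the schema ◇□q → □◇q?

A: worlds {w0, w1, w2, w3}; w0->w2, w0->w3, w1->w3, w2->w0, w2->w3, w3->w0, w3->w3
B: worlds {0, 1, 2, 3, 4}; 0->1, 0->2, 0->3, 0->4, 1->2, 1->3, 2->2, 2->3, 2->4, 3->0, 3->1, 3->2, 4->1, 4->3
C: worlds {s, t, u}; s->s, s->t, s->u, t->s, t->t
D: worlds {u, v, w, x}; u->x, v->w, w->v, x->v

A, B, D

This is the axiom for convergence; its first-order frame correspondent is ∀x ∀y ∀z (Rxy ∧ Rxz → ∃w (Ryw ∧ Rzw)).
A: condition met.
B: condition met.
C: fails — Rsu and Rsu but u and u have no common successor.
D: condition met.
Valid on: A, B, D.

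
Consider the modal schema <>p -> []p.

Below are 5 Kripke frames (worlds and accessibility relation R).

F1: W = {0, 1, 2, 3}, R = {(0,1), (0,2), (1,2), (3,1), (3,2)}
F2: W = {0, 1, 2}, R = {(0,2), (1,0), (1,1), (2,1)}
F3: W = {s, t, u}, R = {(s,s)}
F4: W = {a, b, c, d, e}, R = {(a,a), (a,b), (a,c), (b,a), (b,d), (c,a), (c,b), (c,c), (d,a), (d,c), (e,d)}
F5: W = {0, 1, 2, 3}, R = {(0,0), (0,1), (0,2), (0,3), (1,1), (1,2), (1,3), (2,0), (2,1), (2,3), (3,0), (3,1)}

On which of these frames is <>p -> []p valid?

Frame correspondent (Sahlqvist): forall x forall y forall z (Rxy & Rxz -> y = z) — i.e. partial functionality.
F1: fails — 0 sees both 1 and 2.
F2: fails — 1 sees both 0 and 1.
F3: satisfies the condition.
F4: fails — a sees both a and b.
F5: fails — 0 sees both 0 and 1.

F3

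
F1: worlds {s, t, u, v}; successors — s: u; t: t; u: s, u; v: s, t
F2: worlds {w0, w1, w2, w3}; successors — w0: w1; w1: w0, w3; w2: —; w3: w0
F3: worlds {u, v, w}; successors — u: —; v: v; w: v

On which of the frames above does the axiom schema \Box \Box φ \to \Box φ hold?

The schema corresponds to density: \forall x \forall y (Rxy \to \exists z (Rxz \wedge Rzy)).
F1: fails — Rvs but no z with Rvz and Rzs.
F2: fails — Rw0w1 but no z with Rw0z and Rzw1.
F3: ✓.

F3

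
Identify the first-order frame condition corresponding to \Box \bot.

□⊥ is valid iff no world has any successor (otherwise □⊥ fails at any world with one).

emptiness of R: \forall x \forall y \neg Rxy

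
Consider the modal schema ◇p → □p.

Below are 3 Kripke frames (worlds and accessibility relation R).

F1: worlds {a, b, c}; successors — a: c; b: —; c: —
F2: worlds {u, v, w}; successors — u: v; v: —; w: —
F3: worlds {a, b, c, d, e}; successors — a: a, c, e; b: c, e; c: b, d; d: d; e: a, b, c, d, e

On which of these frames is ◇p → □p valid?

F1, F2

This is the axiom for partial functionality; its first-order frame correspondent is ∀x ∀y ∀z (Rxy ∧ Rxz → y = z).
F1: satisfies the condition.
F2: satisfies the condition.
F3: fails — a sees both a and c.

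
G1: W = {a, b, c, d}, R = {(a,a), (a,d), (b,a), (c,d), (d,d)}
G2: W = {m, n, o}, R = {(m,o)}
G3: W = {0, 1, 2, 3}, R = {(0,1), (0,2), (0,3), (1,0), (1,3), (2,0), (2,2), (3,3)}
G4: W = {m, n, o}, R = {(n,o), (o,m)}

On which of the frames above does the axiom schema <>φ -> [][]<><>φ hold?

G2

This is the axiom for a generalized confluence (Geach) condition; its first-order frame correspondent is forall x forall y forall z ((xRy & x R^2 z) -> exists w (y = w & z R^2 w)).
G1: fails — aRa, aR²d but no w with a=w and dR²w.
G2: satisfies the condition.
G3: fails — 0R1, 0R²0 but no w with 1=w and 0R²w.
G4: fails — nRo, nR²m but no w with o=w and mR²w.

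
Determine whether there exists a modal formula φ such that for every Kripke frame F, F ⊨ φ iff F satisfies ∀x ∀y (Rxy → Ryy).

Definable; □(□q → q) defines it

This is a Sahlqvist condition; the T□ axiom □(□q → q) defines it.
Suppose □(□q→q) is valid. Take Rxy and set V(q)={w : Ryw}. Then at y, □q holds; since □(□q→q) at x, □q→q at y, so q at y, i.e. Ryy.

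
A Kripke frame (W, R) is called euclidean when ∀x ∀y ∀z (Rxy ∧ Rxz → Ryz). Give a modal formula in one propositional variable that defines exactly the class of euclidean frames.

◇r → □◇r

The condition is the Euclidean property. The 5 schema ◇r → □◇r defines it.
Suppose ◇r→□◇r is valid. Take Rxy, Rxz and set V(r)={y}. Then ◇r at x, so □◇r at x, so ◇r at z, so some w with Rzw has r; w=y, i.e. Rzy. By symmetry of the argument, Ryz.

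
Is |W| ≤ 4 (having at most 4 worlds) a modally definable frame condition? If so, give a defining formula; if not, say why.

Any modally definable frame class is closed under disjoint unions.
Any modal formula valid on each of 5 disjoint one-world frames is valid on their disjoint union (validity is preserved under disjoint unions). Each one-world frame has |W|=1≤4, but the union has |W|=5.
Hence having at most 4 worlds is not modally definable.

No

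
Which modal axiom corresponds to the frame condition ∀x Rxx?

The condition is reflexivity. The T schema □q → q defines it.
Suppose □q→q is valid. At any x set V(q)={w : Rxw}. Then □q holds at x, so q holds at x, i.e. Rxx.

□q → q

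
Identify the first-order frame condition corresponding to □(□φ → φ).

shift-reflexivity: ∀x ∀y (Rxy → Ryy)

Suppose □(□φ→φ) is valid. Take Rxy and set V(φ)={w : Ryw}. Then at y, □φ holds; since □(□φ→φ) at x, □φ→φ at y, so φ at y, i.e. Ryy.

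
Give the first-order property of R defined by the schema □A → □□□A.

This is a Sahlqvist (Geach-type) schema ◇^0□^1A → □^3◇^0A.
First-order correspondent: ∀x ∀z (xR³z → ∃w (xRw ∧ z = w)).

∀x ∀z (xR³z → ∃w (xRw ∧ z = w))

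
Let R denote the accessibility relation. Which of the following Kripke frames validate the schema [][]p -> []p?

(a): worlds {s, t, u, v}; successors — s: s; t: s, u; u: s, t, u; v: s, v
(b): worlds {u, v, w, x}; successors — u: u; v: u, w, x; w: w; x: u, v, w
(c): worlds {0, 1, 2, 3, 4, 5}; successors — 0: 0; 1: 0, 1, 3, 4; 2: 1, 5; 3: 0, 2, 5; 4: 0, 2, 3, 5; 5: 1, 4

The schema corresponds to density: forall x forall y (Rxy -> exists z (Rxz & Rzy)).
(a): holds.
(b): fails — Rvx but no z with Rvz and Rzx.
(c): fails — R32 but no z with R3z and Rz2.

(a)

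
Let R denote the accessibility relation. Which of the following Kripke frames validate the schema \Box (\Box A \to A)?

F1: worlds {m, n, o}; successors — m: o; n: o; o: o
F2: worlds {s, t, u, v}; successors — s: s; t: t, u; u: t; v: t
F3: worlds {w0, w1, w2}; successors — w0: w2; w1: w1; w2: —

F1

This is the axiom for shift-reflexivity; its first-order frame correspondent is \forall x \forall y (Rxy \to Ryy).
F1: condition met.
F2: fails — Rtu but not Ruu.
F3: fails — Rw0w2 but not Rw2w2.
Valid on: F1.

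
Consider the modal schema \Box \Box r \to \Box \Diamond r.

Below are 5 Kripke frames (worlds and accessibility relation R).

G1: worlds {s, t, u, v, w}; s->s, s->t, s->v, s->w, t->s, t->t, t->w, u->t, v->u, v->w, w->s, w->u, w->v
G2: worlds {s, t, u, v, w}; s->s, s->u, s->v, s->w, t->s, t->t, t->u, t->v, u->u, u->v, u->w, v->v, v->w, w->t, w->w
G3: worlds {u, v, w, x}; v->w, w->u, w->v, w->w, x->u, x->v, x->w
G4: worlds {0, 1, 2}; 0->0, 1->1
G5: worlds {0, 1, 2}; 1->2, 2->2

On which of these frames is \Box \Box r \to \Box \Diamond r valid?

G1, G2, G4, G5

The schema corresponds to a generalized confluence (Geach) condition: \forall x \forall z (xRz \to \exists w (x R^2 w \wedge zRw)).
G1: holds.
G2: holds.
G3: fails — wRu but no t with wR²t and uRt.
G4: holds.
G5: holds.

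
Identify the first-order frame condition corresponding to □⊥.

This is the Ver axiom.
Its frame correspondent is emptiness of R — ∀x ∀y ¬Rxy.

emptiness of R: ∀x ∀y ¬Rxy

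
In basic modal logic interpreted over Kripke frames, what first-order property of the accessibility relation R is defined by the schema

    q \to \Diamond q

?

Reflexivity

Replacing q by ¬q and contraposing gives the equivalent schema □q → q.
Suppose □q→q is valid. At any x set V(q)={w : Rxw}. Then □q holds at x, so q holds at x, i.e. Rxx.
Conversely, on a frame with reflexivity the schema holds at every world under every valuation.
So the correspondent is reflexivity.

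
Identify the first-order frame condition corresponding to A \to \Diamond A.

reflexivity: \forall x Rxx

This is frame-equivalent to □A → A (substitute ¬A for A and contrapose).
Suppose □A→A is valid. At any x set V(A)={w : Rxw}. Then □A holds at x, so A holds at x, i.e. Rxx.
The converse is a direct semantic check.
Frame condition: \forall x Rxx.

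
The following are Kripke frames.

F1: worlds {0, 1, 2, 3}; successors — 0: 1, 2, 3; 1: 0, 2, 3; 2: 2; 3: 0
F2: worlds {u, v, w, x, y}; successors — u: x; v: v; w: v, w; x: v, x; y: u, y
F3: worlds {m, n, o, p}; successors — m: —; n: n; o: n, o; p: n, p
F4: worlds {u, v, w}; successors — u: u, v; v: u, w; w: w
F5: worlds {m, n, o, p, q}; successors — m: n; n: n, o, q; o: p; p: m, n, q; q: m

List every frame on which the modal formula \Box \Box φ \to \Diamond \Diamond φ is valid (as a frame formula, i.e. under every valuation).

This is the axiom for a generalized confluence (Geach) condition; its first-order frame correspondent is \forall x \exists w (x R^2 w \wedge x R^2 w).
F1: ✓.
F2: ✓.
F3: fails — at m but no w with mR²w and mR²w.
F4: ✓.
F5: ✓.
Valid on: F1, F2, F4, F5.

F1, F2, F4, F5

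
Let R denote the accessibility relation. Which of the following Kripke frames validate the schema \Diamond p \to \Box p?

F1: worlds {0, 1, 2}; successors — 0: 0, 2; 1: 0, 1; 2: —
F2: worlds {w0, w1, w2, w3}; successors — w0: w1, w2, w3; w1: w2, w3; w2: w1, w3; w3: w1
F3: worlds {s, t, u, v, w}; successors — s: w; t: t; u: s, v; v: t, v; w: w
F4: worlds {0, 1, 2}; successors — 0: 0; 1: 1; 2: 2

F4

This is the axiom for partial functionality; its first-order frame correspondent is \forall x \forall y \forall z (Rxy \wedge Rxz \to y = z).
F1: fails — 0 sees both 0 and 2.
F2: fails — w0 sees both w1 and w2.
F3: fails — u sees both s and v.
F4: ✓.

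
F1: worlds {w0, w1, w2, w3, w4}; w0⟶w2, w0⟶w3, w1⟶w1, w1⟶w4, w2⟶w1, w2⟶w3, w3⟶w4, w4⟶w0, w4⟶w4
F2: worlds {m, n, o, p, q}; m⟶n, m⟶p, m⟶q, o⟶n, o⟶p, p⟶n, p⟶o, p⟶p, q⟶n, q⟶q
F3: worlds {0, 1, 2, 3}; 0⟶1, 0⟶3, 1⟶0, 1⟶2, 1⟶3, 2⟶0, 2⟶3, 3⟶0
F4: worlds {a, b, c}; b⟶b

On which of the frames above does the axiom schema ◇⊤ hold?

F1, F3

The schema corresponds to seriality: ∀x ∃y Rxy.
F1: condition met.
F2: fails — world n has no successor.
F3: condition met.
F4: fails — world a has no successor.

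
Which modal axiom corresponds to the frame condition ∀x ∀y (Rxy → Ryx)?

The condition is symmetry. The B schema p → □◇p defines it.
Suppose p→□◇p is valid. Take Rxy and set V(p)={x}. Then p at x, so □◇p at x, so ◇p at y, so some z with Ryz has p; z=x, i.e. Ryx.

p → □◇p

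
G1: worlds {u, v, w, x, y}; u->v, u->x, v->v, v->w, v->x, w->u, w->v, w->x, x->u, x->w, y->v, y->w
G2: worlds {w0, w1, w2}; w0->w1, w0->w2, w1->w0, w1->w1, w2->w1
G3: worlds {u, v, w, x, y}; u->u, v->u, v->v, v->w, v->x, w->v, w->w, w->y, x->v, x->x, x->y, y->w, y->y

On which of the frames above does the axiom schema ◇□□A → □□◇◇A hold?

G1, G2

This is the axiom for a generalized confluence (Geach) condition; its first-order frame correspondent is ∀x ∀y ∀z ((xRy ∧ xR²z) → ∃w (yR²w ∧ zR²w)).
G1: holds.
G2: holds.
G3: fails — vRu, vR²y but no t with uR²t and yR²t.
Valid on: G1, G2.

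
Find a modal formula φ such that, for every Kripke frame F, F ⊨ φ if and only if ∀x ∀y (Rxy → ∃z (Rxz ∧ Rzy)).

The condition is density. The C4 schema □□r → □r defines it.
Suppose □□r→□r is valid. Take Rxy and set V(r)={w : xR²w}. Then □□r at x, so □r at x, so r at y, i.e. ∃z(Rxz∧Rzy).

□□r → □r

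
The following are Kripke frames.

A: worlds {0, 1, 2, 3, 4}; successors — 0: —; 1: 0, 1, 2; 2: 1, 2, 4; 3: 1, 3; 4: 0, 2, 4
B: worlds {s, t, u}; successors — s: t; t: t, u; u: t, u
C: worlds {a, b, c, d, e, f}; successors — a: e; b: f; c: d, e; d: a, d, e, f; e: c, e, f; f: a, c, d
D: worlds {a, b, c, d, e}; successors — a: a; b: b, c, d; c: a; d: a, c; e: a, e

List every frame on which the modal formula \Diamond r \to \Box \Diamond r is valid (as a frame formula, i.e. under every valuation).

This is the axiom for the Euclidean property; its first-order frame correspondent is \forall x \forall y \forall z (Rxy \wedge Rxz \to Ryz).
A: fails — R10 and R10 but not R00.
B: ✓.
C: fails — Rbf and Rbf but not Rff.
D: fails — Rbc and Rbc but not Rcc.

B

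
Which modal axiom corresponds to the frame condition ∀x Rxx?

A defining formula is □ψ → ψ (the T axiom).
Suppose □ψ→ψ is valid. At any x set V(ψ)={w : Rxw}. Then □ψ holds at x, so ψ holds at x, i.e. Rxx.

□ψ → ψ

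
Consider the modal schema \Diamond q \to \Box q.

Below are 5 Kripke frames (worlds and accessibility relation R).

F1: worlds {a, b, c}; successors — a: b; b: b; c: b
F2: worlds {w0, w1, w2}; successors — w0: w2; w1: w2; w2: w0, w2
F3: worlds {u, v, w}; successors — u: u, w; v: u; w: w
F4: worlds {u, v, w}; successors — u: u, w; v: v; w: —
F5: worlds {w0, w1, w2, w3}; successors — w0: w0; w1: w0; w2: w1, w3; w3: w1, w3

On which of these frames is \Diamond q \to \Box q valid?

F1

The schema corresponds to partial functionality: \forall x \forall y \forall z (Rxy \wedge Rxz \to y = z).
F1: holds.
F2: fails — w2 sees both w0 and w2.
F3: fails — u sees both u and w.
F4: fails — u sees both u and w.
F5: fails — w2 sees both w1 and w3.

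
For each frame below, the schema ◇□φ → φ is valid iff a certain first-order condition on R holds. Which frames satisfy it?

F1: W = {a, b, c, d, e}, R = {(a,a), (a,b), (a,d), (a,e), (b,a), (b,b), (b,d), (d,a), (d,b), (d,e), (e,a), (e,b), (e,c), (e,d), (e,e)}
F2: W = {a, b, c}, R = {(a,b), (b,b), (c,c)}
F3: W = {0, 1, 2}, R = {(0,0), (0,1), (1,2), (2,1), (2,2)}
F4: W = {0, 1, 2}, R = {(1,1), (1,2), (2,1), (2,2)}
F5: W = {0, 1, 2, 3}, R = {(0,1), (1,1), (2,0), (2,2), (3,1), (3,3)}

F4

The schema corresponds to symmetry: ∀x ∀y (Rxy → Ryx).
F1: fails — Reb but not Rbe.
F2: fails — Rab but not Rba.
F3: fails — R01 but not R10.
F4: ✓.
F5: fails — R31 but not R13.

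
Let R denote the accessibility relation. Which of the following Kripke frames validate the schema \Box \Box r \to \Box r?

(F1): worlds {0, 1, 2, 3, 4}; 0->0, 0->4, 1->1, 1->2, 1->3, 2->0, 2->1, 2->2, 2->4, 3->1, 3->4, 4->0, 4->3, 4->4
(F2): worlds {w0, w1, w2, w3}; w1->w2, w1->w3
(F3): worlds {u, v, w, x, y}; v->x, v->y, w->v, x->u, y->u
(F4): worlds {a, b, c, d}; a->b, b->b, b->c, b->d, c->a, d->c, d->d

The schema corresponds to density: \forall x \forall y (Rxy \to \exists z (Rxz \wedge Rzy)).
(F1): condition met.
(F2): fails — Rw1w2 but no z with Rw1z and Rzw2.
(F3): fails — Rxu but no z with Rxz and Rzu.
(F4): fails — Rca but no z with Rcz and Rza.
Valid on: (F1).

(F1)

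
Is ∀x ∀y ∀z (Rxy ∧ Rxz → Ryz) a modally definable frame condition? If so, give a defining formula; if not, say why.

Definable; ◇p → □◇p defines it

This is a Sahlqvist condition; the 5 axiom ◇p → □◇p defines it.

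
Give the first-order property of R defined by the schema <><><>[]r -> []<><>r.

This is a Sahlqvist (Geach-type) schema ◇^3□^1r → □^1◇^2r.
First-order correspondent: forall x forall y forall z ((x R^3 y & xRz) -> exists w (yRw & z R^2 w)).

forall x forall y forall z ((x R^3 y & xRz) -> exists w (yRw & z R^2 w))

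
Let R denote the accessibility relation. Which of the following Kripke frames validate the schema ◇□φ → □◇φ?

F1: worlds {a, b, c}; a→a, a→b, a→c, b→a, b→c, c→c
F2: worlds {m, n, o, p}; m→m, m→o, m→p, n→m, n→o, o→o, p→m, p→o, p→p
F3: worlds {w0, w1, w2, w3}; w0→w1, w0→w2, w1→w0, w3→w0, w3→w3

F1, F2

This is the axiom for convergence; its first-order frame correspondent is ∀x ∀y ∀z (Rxy ∧ Rxz → ∃w (Ryw ∧ Rzw)).
F1: holds.
F2: holds.
F3: fails — Rw0w1 and Rw0w2 but w1 and w2 have no common successor.
Valid on: F1, F2.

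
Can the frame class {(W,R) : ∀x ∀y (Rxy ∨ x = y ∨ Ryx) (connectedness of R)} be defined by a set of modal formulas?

No — not modally definable

Any modally definable frame class is closed under disjoint unions.
Take 3 disjoint single-world reflexive frames: each is trivially connected, but their disjoint union has 3 worlds with no edge between distinct components, so it is not connected.
Hence connectedness of R is not modally definable.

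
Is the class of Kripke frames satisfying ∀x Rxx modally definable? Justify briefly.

Yes — defined by □r → r

The condition is reflexivity. A defining modal formula is □r → r.
Suppose □r→r is valid. At any x set V(r)={w : Rxw}. Then □r holds at x, so r holds at x, i.e. Rxx.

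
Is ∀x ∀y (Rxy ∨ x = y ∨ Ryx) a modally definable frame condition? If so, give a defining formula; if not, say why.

If a class were modally definable it would be closed under disjoint unions (Goldblatt–Thomason).
Take 3 disjoint single-world reflexive frames: each is trivially connected, but their disjoint union has 3 worlds with no edge between distinct components, so it is not connected.
So no modal formula (or set of formulas) defines exactly the connected frames.

Not definable by any modal formula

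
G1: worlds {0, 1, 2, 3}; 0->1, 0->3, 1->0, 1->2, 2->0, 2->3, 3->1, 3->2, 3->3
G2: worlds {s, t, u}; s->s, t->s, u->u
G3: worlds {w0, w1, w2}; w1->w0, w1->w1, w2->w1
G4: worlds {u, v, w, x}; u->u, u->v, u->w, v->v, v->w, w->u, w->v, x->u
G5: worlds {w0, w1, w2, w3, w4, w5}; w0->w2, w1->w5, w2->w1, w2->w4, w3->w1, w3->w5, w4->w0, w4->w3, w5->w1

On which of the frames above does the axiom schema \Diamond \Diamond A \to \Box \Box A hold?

Frame correspondent (Sahlqvist): \forall x \forall y \forall z ((x R^2 y \wedge x R^2 z) \to \exists w (y = w \wedge z = w)) — i.e. a generalized confluence (Geach) condition.
G1: fails — 0R²0, 0R²1 but 0 ≠ 1.
G2: holds.
G3: fails — w1R²w0, w1R²w1 but w0 ≠ w1.
G4: fails — uR²u, uR²v but u ≠ v.
G5: fails — w0R²w1, w0R²w4 but w1 ≠ w4.

G2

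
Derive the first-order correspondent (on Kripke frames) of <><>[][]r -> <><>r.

This is a Sahlqvist (Geach-type) schema ◇^2□^2r → □^0◇^2r.
Minimal-valuation argument: fix x; take any y with xR^2y and any z with xR^0z. Set V(r) to the set of worlds R-reachable from y in exactly 2 steps. Then □^2r holds at y, so the antecedent holds at x; validity forces ◇^2r at z, giving a w with zR^2w and yR^2w.
First-order correspondent: forall x forall y (x R^2 y -> exists w (y R^2 w & x R^2 w)).

forall x forall y (x R^2 y -> exists w (y R^2 w & x R^2 w))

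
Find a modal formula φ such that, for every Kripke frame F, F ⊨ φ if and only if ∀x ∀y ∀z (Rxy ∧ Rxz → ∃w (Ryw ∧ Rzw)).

The condition is convergence. The .2 schema ◇□ψ → □◇ψ defines it.
Suppose ◇□ψ→□◇ψ is valid. Take Rxy, Rxz and set V(ψ)={w : Ryw}. Then □ψ at y so ◇□ψ at x, so □◇ψ at x, so ◇ψ at z, giving w with Rzw and Ryw.

◇□ψ → □◇ψ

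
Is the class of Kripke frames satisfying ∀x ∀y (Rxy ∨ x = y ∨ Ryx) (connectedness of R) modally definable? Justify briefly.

Any modally definable frame class is closed under disjoint unions.
Take 4 disjoint single-world reflexive frames: each is trivially connected, but their disjoint union has 4 worlds with no edge between distinct components, so it is not connected.
So no modal formula (or set of formulas) defines exactly the connected frames.

No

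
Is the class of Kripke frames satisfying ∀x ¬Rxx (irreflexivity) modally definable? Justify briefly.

Not definable by any modal formula

Any modally definable frame class is closed under surjective bounded morphisms.
The 3-cycle (worlds 0,1,2 with 0→1→2→0) is irreflexive, and the map sending every world to a single reflexive point • is a surjective bounded morphism (forth: every edge maps to (•,•); back: every world has a successor). So any modal formula valid on the 3-cycle is also valid on the reflexive point, which is not irreflexive.
So the class is not modally definable.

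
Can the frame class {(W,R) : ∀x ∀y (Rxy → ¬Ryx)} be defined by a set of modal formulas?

If a class were modally definable it would be closed under surjective bounded morphisms (Goldblatt–Thomason).
The 3-cycle (worlds 0,1,2 with 0→1→2→0) is asymmetric. Mapping every world to a single reflexive point • is a surjective bounded morphism, and the reflexive point is not asymmetric (R•• but asymmetry requires ¬R••).
So the class is not modally definable.

Not modally definable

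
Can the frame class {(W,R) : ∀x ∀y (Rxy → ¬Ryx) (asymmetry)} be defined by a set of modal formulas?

Modal frame validity is preserved under surjective bounded morphisms.
The 5-cycle (worlds w0,w1,w2,w3,w4 with w0→w1→w2→w3→w4→w0) is asymmetric. Mapping every world to a single reflexive point • is a surjective bounded morphism, and the reflexive point is not asymmetric (R•• but asymmetry requires ¬R••).
So the class is not modally definable.

No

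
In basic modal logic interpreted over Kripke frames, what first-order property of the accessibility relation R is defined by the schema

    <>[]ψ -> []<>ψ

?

Suppose ◇□ψ→□◇ψ is valid. Take Rxy, Rxz and set V(ψ)={w : Ryw}. Then □ψ at y so ◇□ψ at x, so □◇ψ at x, so ◇ψ at z, giving w with Rzw and Ryw.
Conversely, on a frame with convergence the schema holds at every world under every valuation.
So the correspondent is convergence.

Convergence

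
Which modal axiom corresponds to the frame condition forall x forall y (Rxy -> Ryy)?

□(□ψ → ψ)

A defining formula is □(□ψ → ψ) (the T□ axiom).
Suppose □(□ψ→ψ) is valid. Take Rxy and set V(ψ)={w : Ryw}. Then at y, □ψ holds; since □(□ψ→ψ) at x, □ψ→ψ at y, so ψ at y, i.e. Ryy.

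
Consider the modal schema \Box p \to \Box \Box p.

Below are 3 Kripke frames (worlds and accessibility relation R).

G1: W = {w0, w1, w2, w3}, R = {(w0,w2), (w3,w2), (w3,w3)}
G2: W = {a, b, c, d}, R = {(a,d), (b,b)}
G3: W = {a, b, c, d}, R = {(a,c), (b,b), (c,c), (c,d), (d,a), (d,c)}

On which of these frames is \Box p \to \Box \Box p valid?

G1, G2

This is the axiom for transitivity; its first-order frame correspondent is \forall x \forall y \forall z (Rxy \wedge Ryz \to Rxz).
G1: satisfies the condition.
G2: satisfies the condition.
G3: fails — Rcd and Rda but not Rca.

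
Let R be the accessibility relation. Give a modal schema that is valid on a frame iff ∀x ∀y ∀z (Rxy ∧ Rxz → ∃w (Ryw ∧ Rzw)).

This is convergence; the standard corresponding axiom is .2: ◇□p → □◇p.
Suppose ◇□p→□◇p is valid. Take Rxy, Rxz and set V(p)={w : Ryw}. Then □p at y so ◇□p at x, so □◇p at x, so ◇p at z, giving w with Rzw and Ryw.

◇□p → □◇p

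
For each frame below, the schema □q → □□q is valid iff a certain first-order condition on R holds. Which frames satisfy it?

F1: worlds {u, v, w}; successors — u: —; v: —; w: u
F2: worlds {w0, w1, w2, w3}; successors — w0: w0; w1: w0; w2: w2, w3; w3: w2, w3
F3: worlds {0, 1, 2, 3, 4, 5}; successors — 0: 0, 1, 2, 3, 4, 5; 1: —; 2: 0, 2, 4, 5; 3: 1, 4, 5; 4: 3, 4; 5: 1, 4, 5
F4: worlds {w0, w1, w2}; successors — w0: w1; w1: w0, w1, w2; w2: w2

F1, F2

The schema corresponds to transitivity: ∀x ∀y ∀z (Rxy ∧ Ryz → Rxz).
F1: holds.
F2: holds.
F3: fails — R34 and R43 but not R33.
F4: fails — Rw0w1 and Rw1w2 but not Rw0w2.
Valid on: F1, F2.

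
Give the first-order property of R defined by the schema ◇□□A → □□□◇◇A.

∀x ∀y ∀z ((xRy ∧ xR³z) → ∃w (yR²w ∧ zR²w))

This is a Sahlqvist (Geach-type) schema ◇^1□^2A → □^3◇^2A.
Minimal-valuation argument: fix x; take any y with xR^1y and any z with xR^3z. Set V(A) to the set of worlds R-reachable from y in exactly 2 steps. Then □^2A holds at y, so the antecedent holds at x; validity forces ◇^2A at z, giving a w with zR^2w and yR^2w.
First-order correspondent: ∀x ∀y ∀z ((xRy ∧ xR³z) → ∃w (yR²w ∧ zR²w)).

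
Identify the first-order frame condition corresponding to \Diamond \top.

Seriality

This is a form of the D axiom.
It corresponds to seriality: \forall x \exists y Rxy.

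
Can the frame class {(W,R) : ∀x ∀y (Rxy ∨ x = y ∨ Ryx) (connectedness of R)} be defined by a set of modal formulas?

Modal frame validity is preserved under disjoint unions.
Take 4 disjoint single-world reflexive frames: each is trivially connected, but their disjoint union has 4 worlds with no edge between distinct components, so it is not connected.
Hence connectedness of R is not modally definable.

No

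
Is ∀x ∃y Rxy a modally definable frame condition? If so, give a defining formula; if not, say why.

This is a Sahlqvist condition; the D axiom □q → ◇q defines it.
Suppose □q→◇q is valid. At any x set V(q)=W. Then □q at x, so ◇q at x, so x has a successor.

Definable; □q → ◇q defines it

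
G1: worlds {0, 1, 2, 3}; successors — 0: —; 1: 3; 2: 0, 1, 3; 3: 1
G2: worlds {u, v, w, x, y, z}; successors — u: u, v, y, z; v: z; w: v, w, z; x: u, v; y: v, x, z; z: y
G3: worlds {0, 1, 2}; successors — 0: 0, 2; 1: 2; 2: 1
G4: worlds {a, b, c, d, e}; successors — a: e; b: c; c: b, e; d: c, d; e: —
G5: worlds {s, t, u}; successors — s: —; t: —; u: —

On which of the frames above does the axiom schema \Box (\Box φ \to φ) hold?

Frame correspondent (Sahlqvist): \forall x \forall y (Rxy \to Ryy) — i.e. shift-reflexivity.
G1: fails — R31 but not R11.
G2: fails — Ruv but not Rvv.
G3: fails — R12 but not R22.
G4: fails — Rbc but not Rcc.
G5: satisfies the condition.

G5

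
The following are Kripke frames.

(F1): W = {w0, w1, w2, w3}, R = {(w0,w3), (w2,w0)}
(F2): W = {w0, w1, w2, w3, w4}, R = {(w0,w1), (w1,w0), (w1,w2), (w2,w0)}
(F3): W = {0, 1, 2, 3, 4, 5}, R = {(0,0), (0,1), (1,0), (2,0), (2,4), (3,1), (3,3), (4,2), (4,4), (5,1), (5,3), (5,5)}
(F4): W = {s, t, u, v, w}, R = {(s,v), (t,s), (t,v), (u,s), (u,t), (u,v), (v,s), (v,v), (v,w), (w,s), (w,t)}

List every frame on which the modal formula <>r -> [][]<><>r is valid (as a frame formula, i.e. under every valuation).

The schema corresponds to a generalized confluence (Geach) condition: forall x forall y forall z ((xRy & x R^2 z) -> exists w (y = w & z R^2 w)).
(F1): fails — w2Rw0, w2R²w3 but no w with w0=w and w3R²w.
(F2): fails — w0Rw1, w0R²w0 but no w with w1=w and w0R²w.
(F3): fails — 2R4, 2R²0 but no w with 4=w and 0R²w.
(F4): fails — uRt, uR²s but no w* with t=w* and sR²w*.
Valid on no frame.

none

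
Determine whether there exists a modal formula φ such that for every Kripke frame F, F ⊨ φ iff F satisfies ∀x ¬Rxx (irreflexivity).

Not definable by any modal formula

If a class were modally definable it would be closed under surjective bounded morphisms (Goldblatt–Thomason).
The 2-cycle (worlds a,b with a→b→a) is irreflexive, and the map sending every world to a single reflexive point • is a surjective bounded morphism (forth: every edge maps to (•,•); back: every world has a successor). So any modal formula valid on the 2-cycle is also valid on the reflexive point, which is not irreflexive.
So no modal formula (or set of formulas) defines exactly the irreflexive frames.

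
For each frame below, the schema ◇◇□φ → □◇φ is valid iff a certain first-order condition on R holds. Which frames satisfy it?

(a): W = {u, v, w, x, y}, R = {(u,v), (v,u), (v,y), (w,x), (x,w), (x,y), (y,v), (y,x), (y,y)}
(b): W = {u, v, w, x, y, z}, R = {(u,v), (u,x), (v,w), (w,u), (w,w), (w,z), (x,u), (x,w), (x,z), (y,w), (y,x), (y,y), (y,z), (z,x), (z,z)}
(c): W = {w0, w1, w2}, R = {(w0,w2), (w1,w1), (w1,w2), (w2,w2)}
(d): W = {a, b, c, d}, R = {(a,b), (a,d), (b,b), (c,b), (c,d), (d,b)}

The schema corresponds to a generalized confluence (Geach) condition: ∀x ∀y ∀z ((xR²y ∧ xRz) → ∃w (yRw ∧ zRw)).
(a): fails — uR²u, uRv but no t with uRt and vRt.
(b): fails — uR²u, uRv but no t with uRt and vRt.
(c): holds.
(d): holds.

(c), (d)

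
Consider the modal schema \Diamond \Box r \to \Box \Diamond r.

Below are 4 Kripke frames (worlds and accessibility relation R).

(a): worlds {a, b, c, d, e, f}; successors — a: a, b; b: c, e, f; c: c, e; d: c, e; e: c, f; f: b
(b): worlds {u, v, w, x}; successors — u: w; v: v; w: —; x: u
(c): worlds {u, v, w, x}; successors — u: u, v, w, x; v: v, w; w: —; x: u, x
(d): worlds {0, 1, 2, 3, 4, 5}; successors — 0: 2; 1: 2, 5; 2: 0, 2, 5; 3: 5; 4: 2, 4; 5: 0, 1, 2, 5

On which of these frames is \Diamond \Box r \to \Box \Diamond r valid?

Frame correspondent (Sahlqvist): \forall x \forall y \forall z (Rxy \wedge Rxz \to \exists w (Ryw \wedge Rzw)) — i.e. convergence.
(a): fails — Rab and Raa but b and a have no common successor.
(b): fails — Ruw and Ruw but w and w have no common successor.
(c): fails — Ruv and Ruw but v and w have no common successor.
(d): ✓.

(d)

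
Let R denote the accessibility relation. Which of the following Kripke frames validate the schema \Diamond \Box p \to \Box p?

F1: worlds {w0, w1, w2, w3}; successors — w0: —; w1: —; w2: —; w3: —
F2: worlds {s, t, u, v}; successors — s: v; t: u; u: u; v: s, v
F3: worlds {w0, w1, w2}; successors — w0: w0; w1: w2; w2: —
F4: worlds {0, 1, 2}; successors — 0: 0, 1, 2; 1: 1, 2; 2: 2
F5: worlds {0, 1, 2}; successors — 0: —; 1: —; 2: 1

This is the axiom for the Euclidean property; its first-order frame correspondent is \forall x \forall y \forall z (Rxy \wedge Rxz \to Ryz).
F1: holds.
F2: fails — Rvs and Rvs but not Rss.
F3: fails — Rw1w2 and Rw1w2 but not Rw2w2.
F4: fails — R02 and R00 but not R20.
F5: fails — R21 and R21 but not R11.
Valid on: F1.

F1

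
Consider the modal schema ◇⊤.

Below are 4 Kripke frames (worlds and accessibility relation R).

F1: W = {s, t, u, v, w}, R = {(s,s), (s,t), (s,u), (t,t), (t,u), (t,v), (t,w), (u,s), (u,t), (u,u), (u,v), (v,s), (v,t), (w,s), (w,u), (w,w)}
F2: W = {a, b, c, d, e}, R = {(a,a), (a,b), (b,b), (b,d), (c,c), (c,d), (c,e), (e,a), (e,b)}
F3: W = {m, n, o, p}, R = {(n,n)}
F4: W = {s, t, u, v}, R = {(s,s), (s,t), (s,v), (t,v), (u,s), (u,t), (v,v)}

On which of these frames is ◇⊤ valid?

The schema corresponds to seriality: ∀x ∃y Rxy.
F1: holds.
F2: fails — world d has no successor.
F3: fails — world m has no successor.
F4: holds.
Valid on: F1, F4.

F1, F4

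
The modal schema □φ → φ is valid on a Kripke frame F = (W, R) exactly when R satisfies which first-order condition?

Suppose □φ→φ is valid. At any x set V(φ)={w : Rxw}. Then □φ holds at x, so φ holds at x, i.e. Rxx.
Conversely, any frame satisfying ∀x Rxx validates the schema.
So the correspondent is reflexivity.

Reflexivity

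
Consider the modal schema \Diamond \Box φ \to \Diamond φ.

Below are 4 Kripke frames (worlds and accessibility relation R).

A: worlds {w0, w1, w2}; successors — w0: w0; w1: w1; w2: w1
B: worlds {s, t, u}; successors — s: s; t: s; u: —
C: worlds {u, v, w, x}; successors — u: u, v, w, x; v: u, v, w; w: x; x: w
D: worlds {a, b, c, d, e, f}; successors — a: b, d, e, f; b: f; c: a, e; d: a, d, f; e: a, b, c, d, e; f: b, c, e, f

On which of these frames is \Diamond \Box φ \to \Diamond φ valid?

Frame correspondent (Sahlqvist): \forall x \forall y (xRy \to \exists w (yRw \wedge xRw)) — i.e. a generalized confluence (Geach) condition.
A: holds.
B: holds.
C: fails — vRw but no t with wRt and vRt.
D: fails — eRb but no w with bRw and eRw.
Valid on: A, B.

A, B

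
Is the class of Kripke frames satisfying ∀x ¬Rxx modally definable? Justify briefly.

Modal frame validity is preserved under surjective bounded morphisms.
The 5-cycle (worlds 0,1,2,3,4 with 0→1→2→3→4→0) is irreflexive, and the map sending every world to a single reflexive point • is a surjective bounded morphism (forth: every edge maps to (•,•); back: every world has a successor). So any modal formula valid on the 5-cycle is also valid on the reflexive point, which is not irreflexive.
So the class is not modally definable.

No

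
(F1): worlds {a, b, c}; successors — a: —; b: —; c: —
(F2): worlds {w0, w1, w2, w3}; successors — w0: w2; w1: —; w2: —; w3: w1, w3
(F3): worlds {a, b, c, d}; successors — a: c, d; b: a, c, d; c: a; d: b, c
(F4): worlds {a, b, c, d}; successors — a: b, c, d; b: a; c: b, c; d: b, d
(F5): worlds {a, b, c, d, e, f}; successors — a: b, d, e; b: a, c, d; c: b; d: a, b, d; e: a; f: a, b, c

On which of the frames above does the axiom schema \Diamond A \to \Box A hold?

(F1)

The schema corresponds to partial functionality: \forall x \forall y \forall z (Rxy \wedge Rxz \to y = z).
(F1): ✓.
(F2): fails — w3 sees both w1 and w3.
(F3): fails — a sees both c and d.
(F4): fails — a sees both b and c.
(F5): fails — a sees both b and d.
Valid on: (F1).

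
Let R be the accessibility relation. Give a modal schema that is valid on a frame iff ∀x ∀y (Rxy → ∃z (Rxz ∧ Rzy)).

The condition is density. The C4 schema □□r → □r defines it.
Suppose □□r→□r is valid. Take Rxy and set V(r)={w : xR²w}. Then □□r at x, so □r at x, so r at y, i.e. ∃z(Rxz∧Rzy).

□□r → □r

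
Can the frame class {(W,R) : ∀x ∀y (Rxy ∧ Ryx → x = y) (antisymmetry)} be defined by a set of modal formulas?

No

Any modally definable frame class is closed under surjective bounded morphisms.
The 4-cycle (worlds w0,w1,w2,w3 with w0→w1→w2→w3→w0) is antisymmetric. Sending even-indexed worlds to a and odd-indexed worlds to b is a surjective bounded morphism onto the two-world frame with a↔b, which is not antisymmetric.
So the class is not modally definable.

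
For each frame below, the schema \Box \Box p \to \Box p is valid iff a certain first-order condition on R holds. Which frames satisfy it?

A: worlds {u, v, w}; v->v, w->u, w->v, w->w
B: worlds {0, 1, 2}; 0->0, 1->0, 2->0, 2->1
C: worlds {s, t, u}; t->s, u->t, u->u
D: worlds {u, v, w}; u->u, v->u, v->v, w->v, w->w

A, D

The schema corresponds to density: \forall x \forall y (Rxy \to \exists z (Rxz \wedge Rzy)).
A: ✓.
B: fails — R21 but no z with R2z and Rz1.
C: fails — Rts but no z with Rtz and Rzs.
D: ✓.
Valid on: A, D.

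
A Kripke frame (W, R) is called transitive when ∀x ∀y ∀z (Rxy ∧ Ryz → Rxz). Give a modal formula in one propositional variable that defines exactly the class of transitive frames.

□s → □□s

The condition is transitivity. The 4 schema □s → □□s defines it.
Suppose □s→□□s is valid. Take Rxy, Ryz and set V(s)={w : Rxw}. Then □s at x, so □□s at x, so □s at y, so s at z, i.e. Rxz.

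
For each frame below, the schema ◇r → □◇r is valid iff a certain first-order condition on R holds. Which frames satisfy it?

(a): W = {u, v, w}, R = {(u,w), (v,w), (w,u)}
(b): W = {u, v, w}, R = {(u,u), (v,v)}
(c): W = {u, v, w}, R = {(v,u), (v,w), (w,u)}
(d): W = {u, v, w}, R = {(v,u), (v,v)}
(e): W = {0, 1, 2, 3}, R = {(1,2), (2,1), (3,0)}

Frame correspondent (Sahlqvist): ∀x ∀y ∀z (Rxy ∧ Rxz → Ryz) — i.e. the Euclidean property.
(a): fails — Ruw and Ruw but not Rww.
(b): holds.
(c): fails — Rvu and Rvu but not Ruu.
(d): fails — Rvu and Rvu but not Ruu.
(e): fails — R12 and R12 but not R22.

(b)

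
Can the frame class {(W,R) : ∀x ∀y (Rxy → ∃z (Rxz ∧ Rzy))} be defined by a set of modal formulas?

The condition is density. A defining modal formula is □□q → □q.
Suppose □□q→□q is valid. Take Rxy and set V(q)={w : xR²w}. Then □□q at x, so □q at x, so q at y, i.e. ∃z(Rxz∧Rzy).

Definable; □□q → □q defines it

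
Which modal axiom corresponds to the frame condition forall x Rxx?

□r → r

The condition is reflexivity. The T schema □r → r defines it.
Suppose □r→r is valid. At any x set V(r)={w : Rxw}. Then □r holds at x, so r holds at x, i.e. Rxx.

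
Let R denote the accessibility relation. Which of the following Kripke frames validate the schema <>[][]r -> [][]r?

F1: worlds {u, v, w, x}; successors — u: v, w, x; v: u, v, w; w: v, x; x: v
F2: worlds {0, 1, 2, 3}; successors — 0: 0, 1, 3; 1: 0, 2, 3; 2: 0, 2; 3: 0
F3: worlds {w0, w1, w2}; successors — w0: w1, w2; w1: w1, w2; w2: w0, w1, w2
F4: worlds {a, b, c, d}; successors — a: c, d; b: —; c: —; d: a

Frame correspondent (Sahlqvist): forall x forall y forall z ((xRy & x R^2 z) -> exists w (y R^2 w & z = w)) — i.e. a generalized confluence (Geach) condition.
F1: fails — uRw, uR²x but no t with wR²t and x=t.
F2: fails — 0R3, 0R²2 but no w with 3R²w and 2=w.
F3: ✓.
F4: fails — aRc, aR²a but no w with cR²w and a=w.

F3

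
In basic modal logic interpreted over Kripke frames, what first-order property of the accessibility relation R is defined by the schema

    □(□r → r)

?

Suppose □(□r→r) is valid. Take Rxy and set V(r)={w : Ryw}. Then at y, □r holds; since □(□r→r) at x, □r→r at y, so r at y, i.e. Ryy.
Conversely, on a frame with shift-reflexivity the schema holds at every world under every valuation.
So the correspondent is shift-reflexivity.

shift-reflexivity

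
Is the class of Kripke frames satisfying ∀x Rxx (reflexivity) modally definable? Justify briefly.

Yes: it is reflexivity, defined by the T schema □q → q.
Suppose □q→q is valid. At any x set V(q)={w : Rxw}. Then □q holds at x, so q holds at x, i.e. Rxx.

Yes, by □q → q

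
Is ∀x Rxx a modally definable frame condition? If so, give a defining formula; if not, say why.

Yes: it is reflexivity, defined by the T schema □q → q.

Yes — defined by □q → q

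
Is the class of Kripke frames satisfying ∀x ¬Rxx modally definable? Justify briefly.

Any modally definable frame class is closed under surjective bounded morphisms.
The 5-cycle (worlds 0,1,2,3,4 with 0→1→2→3→4→0) is irreflexive, and the map sending every world to a single reflexive point • is a surjective bounded morphism (forth: every edge maps to (•,•); back: every world has a successor). So any modal formula valid on the 5-cycle is also valid on the reflexive point, which is not irreflexive.
Hence irreflexivity is not modally definable.

No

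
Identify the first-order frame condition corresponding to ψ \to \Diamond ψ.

reflexivity

This is frame-equivalent to □ψ → ψ (substitute ¬ψ for ψ and contrapose).
Suppose □ψ→ψ is valid. At any x set V(ψ)={w : Rxw}. Then □ψ holds at x, so ψ holds at x, i.e. Rxx.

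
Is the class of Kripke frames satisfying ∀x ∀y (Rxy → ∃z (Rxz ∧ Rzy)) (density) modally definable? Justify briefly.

Yes — defined by □□q → □q

Yes: it is density, defined by the C4 schema □□q → □q.
Suppose □□q→□q is valid. Take Rxy and set V(q)={w : xR²w}. Then □□q at x, so □q at x, so q at y, i.e. ∃z(Rxz∧Rzy).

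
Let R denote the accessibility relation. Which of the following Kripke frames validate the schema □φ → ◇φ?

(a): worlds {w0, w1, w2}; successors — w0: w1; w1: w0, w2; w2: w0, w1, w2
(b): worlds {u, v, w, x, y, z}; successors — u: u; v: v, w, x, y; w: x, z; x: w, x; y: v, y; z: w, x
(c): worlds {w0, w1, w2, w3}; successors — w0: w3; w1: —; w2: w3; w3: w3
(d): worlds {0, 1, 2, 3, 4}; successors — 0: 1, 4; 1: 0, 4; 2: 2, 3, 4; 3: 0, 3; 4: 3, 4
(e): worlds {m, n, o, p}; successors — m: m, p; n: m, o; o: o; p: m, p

Frame correspondent (Sahlqvist): ∀x ∃y Rxy — i.e. seriality.
(a): satisfies the condition.
(b): satisfies the condition.
(c): fails — world w1 has no successor.
(d): satisfies the condition.
(e): satisfies the condition.

(a), (b), (d), (e)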